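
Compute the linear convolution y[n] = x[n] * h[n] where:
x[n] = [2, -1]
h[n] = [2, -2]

y[n] = sum_k x[k]*h[n-k]. Output length = len(x) + len(h) - 1 = 2 + 2 - 1 = 3.
y[0] = 2*2 = 4
y[1] = -1*2 + 2*-2 = -6
y[2] = -1*-2 = 2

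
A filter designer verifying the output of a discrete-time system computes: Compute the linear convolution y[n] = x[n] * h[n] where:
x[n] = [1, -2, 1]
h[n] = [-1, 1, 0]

y[n] = sum_k x[k]*h[n-k]. Output length = len(x) + len(h) - 1 = 3 + 3 - 1 = 5.
y[0] = 1*-1 = -1
y[1] = -2*-1 + 1*1 = 3
y[2] = 1*-1 + -2*1 + 1*0 = -3
y[3] = 1*1 + -2*0 = 1
y[4] = 1*0 = 0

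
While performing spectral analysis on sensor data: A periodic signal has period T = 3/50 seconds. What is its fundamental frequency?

The fundamental frequency is the reciprocal of the period.
f = 1/T = 1/(3/50) = 50/3 Hz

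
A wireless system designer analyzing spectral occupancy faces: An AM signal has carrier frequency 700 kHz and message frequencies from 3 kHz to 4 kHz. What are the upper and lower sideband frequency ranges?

Upper sideband (USB) = fc + [fm_low, fm_high] = 700 + [3, 4] = [703, 704] kHz
Lower sideband (LSB) = fc - [fm_high, fm_low] = 700 - [4, 3] = [696, 697] kHz
Total occupied spectrum: 696 kHz to 704 kHz (plus carrier at 700 kHz)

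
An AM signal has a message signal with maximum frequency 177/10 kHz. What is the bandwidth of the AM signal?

In AM (double-sideband), the bandwidth is twice the message frequency.
BW = 2 * f_m = 2 * 177/10 kHz = 177/5 kHz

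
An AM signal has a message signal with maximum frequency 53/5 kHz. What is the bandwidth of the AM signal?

In AM (double-sideband), the bandwidth is twice the message frequency.
BW = 2 * f_m = 2 * 53/5 kHz = 106/5 kHz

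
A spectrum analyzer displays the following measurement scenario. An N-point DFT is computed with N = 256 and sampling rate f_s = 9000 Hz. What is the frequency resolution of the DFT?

DFT frequency resolution = f_s / N
= 9000 / 256 = 1125/32 Hz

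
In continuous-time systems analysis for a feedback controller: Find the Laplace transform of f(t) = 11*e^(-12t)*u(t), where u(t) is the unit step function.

Standard Laplace transform pair:
e^(-at)*u(t) <-> 1/(s+a)
With a = 12: L{11*e^(-12t)*u(t)} = 11/(s+12), ROC: Re(s) > -12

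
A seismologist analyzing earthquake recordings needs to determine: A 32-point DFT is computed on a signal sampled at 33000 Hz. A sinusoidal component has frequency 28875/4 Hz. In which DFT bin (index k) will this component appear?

DFT frequency resolution = f_s/N = 33000/32 = 4125/4 Hz
Bin index k = f_signal / resolution = 28875/4 / 4125/4 = 7
The signal frequency 28875/4 Hz falls in DFT bin k = 7.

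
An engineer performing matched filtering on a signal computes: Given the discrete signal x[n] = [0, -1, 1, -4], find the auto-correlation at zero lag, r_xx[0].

The auto-correlation at zero lag r_xx[0] equals the signal energy.
r_xx[0] = sum of x[n]^2 = 0^2 + (-1)^2 + 1^2 + (-4)^2
= 0 + 1 + 1 + 16 = 18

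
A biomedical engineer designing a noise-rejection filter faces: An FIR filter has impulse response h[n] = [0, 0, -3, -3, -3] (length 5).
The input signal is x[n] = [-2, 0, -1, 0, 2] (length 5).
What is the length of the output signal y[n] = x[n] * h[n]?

For linear convolution, the output length is:
len(y) = len(x) + len(h) - 1 = 5 + 5 - 1 = 9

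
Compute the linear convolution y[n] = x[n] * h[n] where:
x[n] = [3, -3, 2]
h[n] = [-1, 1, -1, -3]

y[n] = sum_k x[k]*h[n-k]. Output length = len(x) + len(h) - 1 = 3 + 4 - 1 = 6.
y[0] = 3*-1 = -3
y[1] = -3*-1 + 3*1 = 6
y[2] = 2*-1 + -3*1 + 3*-1 = -8
y[3] = 2*1 + -3*-1 + 3*-3 = -4
y[4] = 2*-1 + -3*-3 = 7
y[5] = 2*-3 = -6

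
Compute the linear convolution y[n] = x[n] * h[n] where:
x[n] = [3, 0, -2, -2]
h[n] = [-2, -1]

y[n] = sum_k x[k]*h[n-k]. Output length = len(x) + len(h) - 1 = 4 + 2 - 1 = 5.
y[0] = 3*-2 = -6
y[1] = 0*-2 + 3*-1 = -3
y[2] = -2*-2 + 0*-1 = 4
y[3] = -2*-2 + -2*-1 = 6
y[4] = -2*-1 = 2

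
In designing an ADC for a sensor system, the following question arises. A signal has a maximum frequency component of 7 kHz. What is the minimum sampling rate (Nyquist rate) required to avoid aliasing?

By the Nyquist-Shannon sampling theorem,
the minimum sampling rate (Nyquist rate) must be at least 2 * f_max.
Nyquist rate = 2 * 7 kHz = 14 kHz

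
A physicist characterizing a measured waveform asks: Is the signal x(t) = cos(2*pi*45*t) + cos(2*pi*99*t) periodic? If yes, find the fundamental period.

f1 = 45 Hz, f2 = 99 Hz
Period T1 = 1/45, T2 = 1/99
Ratio T1/T2 = 99/45, which is rational.
The signal is periodic with fundamental period T = 1/GCD(45,99) = 1/9 s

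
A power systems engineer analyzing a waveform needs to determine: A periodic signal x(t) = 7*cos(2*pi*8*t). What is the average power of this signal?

Average power of A*cos(wt) is A^2/2.
P = 7^2 / 2 = 49/2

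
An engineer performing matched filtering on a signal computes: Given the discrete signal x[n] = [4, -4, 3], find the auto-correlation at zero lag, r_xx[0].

The auto-correlation at zero lag r_xx[0] equals the signal energy.
r_xx[0] = sum of x[n]^2 = 4^2 + (-4)^2 + 3^2
= 16 + 16 + 9 = 41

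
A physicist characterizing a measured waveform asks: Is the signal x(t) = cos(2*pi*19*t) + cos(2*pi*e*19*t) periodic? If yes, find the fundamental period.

f1 = 19 Hz, f2 = 19*e Hz
Ratio f2/f1 = e, which is irrational.
Since the frequency ratio is irrational, no common period exists.
The signal is not periodic.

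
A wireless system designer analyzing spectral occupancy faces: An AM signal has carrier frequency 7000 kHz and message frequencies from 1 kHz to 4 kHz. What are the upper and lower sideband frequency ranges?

Upper sideband (USB) = fc + [fm_low, fm_high] = 7000 + [1, 4] = [7001, 7004] kHz
Lower sideband (LSB) = fc - [fm_high, fm_low] = 7000 - [4, 1] = [6996, 6999] kHz
Total occupied spectrum: 6996 kHz to 7004 kHz (plus carrier at 7000 kHz)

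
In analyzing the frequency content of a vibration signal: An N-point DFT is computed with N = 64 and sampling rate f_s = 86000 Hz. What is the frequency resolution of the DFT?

DFT frequency resolution = f_s / N
= 86000 / 64 = 5375/4 Hz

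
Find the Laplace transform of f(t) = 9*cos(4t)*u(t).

Standard pair: cos(wt)*u(t) <-> s/(s^2+w^2)
With w = 4: L{9*cos(4t)*u(t)} = 9s/(s^2+16)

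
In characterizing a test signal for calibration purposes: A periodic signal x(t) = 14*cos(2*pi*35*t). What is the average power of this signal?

Average power of A*cos(wt) is A^2/2.
P = 14^2 / 2 = 196/2 = 98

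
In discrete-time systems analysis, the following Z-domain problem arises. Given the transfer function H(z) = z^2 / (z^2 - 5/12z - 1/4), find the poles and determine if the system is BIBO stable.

Poles are roots of the denominator: z^2 - 5/12z - 1/4 = 0.
Quadratic formula: z = [-(-5/12) +/- sqrt((-5/12)^2 - 4*(-1/4))] / 2
Discriminant = 25/144 + 1 = 169/144; sqrt = 13/12.
z = (5/12 +/- 13/12) / 2 => z = 3/4 or z = -1/3.
|p1| = 1/3, |p2| = 3/4.
For BIBO stability, all poles must lie inside the unit circle (|p| < 1).
System is STABLE since both |p| < 1.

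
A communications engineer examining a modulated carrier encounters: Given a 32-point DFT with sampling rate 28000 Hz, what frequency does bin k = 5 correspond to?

The frequency of DFT bin k is: f_k = k * f_s / N
f_5 = 5 * 28000 / 32 = 4375 Hz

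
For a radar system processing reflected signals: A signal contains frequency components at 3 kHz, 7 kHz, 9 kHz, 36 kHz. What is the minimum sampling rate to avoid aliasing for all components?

The highest frequency component is f_max = 36 kHz.
Nyquist rate = 2 * f_max = 2 * 36 kHz = 72 kHz.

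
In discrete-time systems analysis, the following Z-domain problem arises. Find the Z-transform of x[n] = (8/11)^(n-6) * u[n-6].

Time-shifting property: if X(z) = Z{x[n]}, then Z{x[n-d]} = z^(-d) * X(z)
X(z) = z/(z - 8/11) for x[n] = (8/11)^n * u[n]
Z{x[n-6]} = z^(-6) * z/(z - 8/11) = z^(-5)/(z - 8/11)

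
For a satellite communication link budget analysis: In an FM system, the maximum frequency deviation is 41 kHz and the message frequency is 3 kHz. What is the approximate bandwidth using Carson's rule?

Carson's rule: BW = 2*(delta_f + f_m)
= 2*(41 + 3) kHz = 88 kHz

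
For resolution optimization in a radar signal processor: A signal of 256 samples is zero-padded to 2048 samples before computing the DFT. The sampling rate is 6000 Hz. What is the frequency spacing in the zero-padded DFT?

Original DFT: N = 256, resolution = f_s/N = 6000/256 = 375/16 Hz
Zero-padded DFT: N = 2048, resolution = f_s/N = 6000/2048 = 375/128 Hz
Zero-padding interpolates the spectrum (finer frequency grid)
but does NOT improve the true spectral resolution (ability to resolve close frequencies).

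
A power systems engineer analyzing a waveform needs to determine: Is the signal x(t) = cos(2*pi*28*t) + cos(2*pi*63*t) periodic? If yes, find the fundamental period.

f1 = 28 Hz, f2 = 63 Hz
Period T1 = 1/28, T2 = 1/63
Ratio T1/T2 = 63/28, which is rational.
The signal is periodic with fundamental period T = 1/GCD(28,63) = 1/7 s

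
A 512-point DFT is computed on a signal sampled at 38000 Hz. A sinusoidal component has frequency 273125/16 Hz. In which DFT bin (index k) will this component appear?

DFT frequency resolution = f_s/N = 38000/512 = 2375/32 Hz
Bin index k = f_signal / resolution = 273125/16 / 2375/32 = 230
The signal frequency 273125/16 Hz falls in DFT bin k = 230.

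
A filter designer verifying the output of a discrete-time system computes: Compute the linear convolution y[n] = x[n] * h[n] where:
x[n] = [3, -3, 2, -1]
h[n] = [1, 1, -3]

y[n] = sum_k x[k]*h[n-k]. Output length = len(x) + len(h) - 1 = 4 + 3 - 1 = 6.
y[0] = 3*1 = 3
y[1] = -3*1 + 3*1 = 0
y[2] = 2*1 + -3*1 + 3*-3 = -10
y[3] = -1*1 + 2*1 + -3*-3 = 10
y[4] = -1*1 + 2*-3 = -7
y[5] = -1*-3 = 3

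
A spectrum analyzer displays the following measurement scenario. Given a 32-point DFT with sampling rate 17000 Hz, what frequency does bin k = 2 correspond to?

The frequency of DFT bin k is: f_k = k * f_s / N
f_2 = 2 * 17000 / 32 = 2125/2 Hz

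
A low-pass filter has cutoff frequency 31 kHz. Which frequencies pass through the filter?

A low-pass filter passes all frequencies below the cutoff frequency 31 kHz and attenuates higher frequencies.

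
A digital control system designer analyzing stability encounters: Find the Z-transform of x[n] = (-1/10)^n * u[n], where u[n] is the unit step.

The Z-transform of a^n * u[n] is z/(z-a) for |z| > |a|.
Here a = -1/10, so X(z) = z/(z - (-1/10)) = 10z/(10z + 1)
ROC: |z| > 1/10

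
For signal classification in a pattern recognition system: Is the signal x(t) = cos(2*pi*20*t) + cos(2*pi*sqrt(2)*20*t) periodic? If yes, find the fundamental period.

f1 = 20 Hz, f2 = 20*sqrt(2) Hz
Ratio f2/f1 = sqrt(2), which is irrational.
Since the frequency ratio is irrational, no common period exists.
The signal is not periodic.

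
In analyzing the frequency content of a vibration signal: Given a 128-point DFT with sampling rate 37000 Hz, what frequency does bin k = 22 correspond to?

The frequency of DFT bin k is: f_k = k * f_s / N
f_22 = 22 * 37000 / 128 = 50875/8 Hz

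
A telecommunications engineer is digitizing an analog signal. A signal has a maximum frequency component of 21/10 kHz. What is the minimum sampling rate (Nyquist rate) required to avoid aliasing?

By the Nyquist-Shannon sampling theorem,
the minimum sampling rate (Nyquist rate) must be at least 2 * f_max.
Nyquist rate = 2 * 21/10 kHz = 21/5 kHz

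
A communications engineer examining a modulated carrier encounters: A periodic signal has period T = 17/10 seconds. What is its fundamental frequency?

The fundamental frequency is the reciprocal of the period.
f = 1/T = 1/(17/10) = 10/17 Hz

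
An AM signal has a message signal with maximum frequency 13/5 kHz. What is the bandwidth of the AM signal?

In AM (double-sideband), the bandwidth is twice the message frequency.
BW = 2 * f_m = 2 * 13/5 kHz = 26/5 kHz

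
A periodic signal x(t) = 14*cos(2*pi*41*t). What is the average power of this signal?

Average power of A*cos(wt) is A^2/2.
P = 14^2 / 2 = 196/2 = 98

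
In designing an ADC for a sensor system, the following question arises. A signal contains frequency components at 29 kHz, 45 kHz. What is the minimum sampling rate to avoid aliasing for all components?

The highest frequency component is f_max = 45 kHz.
Nyquist rate = 2 * f_max = 2 * 45 kHz = 90 kHz.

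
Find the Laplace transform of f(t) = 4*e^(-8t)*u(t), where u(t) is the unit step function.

Standard Laplace transform pair:
e^(-at)*u(t) <-> 1/(s+a)
With a = 8: L{4*e^(-8t)*u(t)} = 4/(s+8), ROC: Re(s) > -8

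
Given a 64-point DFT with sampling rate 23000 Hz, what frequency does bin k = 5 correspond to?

The frequency of DFT bin k is: f_k = k * f_s / N
f_5 = 5 * 23000 / 64 = 14375/8 Hz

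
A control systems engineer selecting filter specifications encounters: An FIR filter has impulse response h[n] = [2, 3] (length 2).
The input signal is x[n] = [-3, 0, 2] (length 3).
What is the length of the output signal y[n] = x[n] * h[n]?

For linear convolution, the output length is:
len(y) = len(x) + len(h) - 1 = 3 + 2 - 1 = 4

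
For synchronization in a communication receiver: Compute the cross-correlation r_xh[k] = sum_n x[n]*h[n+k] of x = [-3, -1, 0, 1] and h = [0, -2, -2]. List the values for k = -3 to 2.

Both sequences indexed from 0 and zero outside their support.
Lags with overlap: k = -3 to 2.
  r_xh[-3] = x[3]*h[0] = 0
  r_xh[-2] = x[2]*h[0] + x[3]*h[1] = -2
  r_xh[-1] = x[1]*h[0] + x[2]*h[1] + x[3]*h[2] = -2
  r_xh[0] = x[0]*h[0] + x[1]*h[1] + x[2]*h[2] = 2
  r_xh[1] = x[0]*h[1] + x[1]*h[2] = 8
  r_xh[2] = x[0]*h[2] = 6
r_xh = [0, -2, -2, 2, 8, 6] (for k = -3, ..., 2)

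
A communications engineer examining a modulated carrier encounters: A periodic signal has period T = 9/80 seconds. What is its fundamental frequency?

The fundamental frequency is the reciprocal of the period.
f = 1/T = 1/(9/80) = 80/9 Hz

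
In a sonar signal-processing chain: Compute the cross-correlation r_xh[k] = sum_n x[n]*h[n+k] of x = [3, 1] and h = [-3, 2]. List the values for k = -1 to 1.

Both sequences indexed from 0 and zero outside their support.
Lags with overlap: k = -1 to 1.
  r_xh[-1] = x[1]*h[0] = -3
  r_xh[0] = x[0]*h[0] + x[1]*h[1] = -7
  r_xh[1] = x[0]*h[1] = 6
r_xh = [-3, -7, 6] (for k = -1, ..., 1)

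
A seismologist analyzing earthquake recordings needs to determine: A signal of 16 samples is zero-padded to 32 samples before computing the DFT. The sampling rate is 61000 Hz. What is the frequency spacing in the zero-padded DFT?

Original DFT: N = 16, resolution = f_s/N = 61000/16 = 7625/2 Hz
Zero-padded DFT: N = 32, resolution = f_s/N = 61000/32 = 7625/4 Hz
Zero-padding interpolates the spectrum (finer frequency grid)
but does NOT improve the true spectral resolution (ability to resolve close frequencies).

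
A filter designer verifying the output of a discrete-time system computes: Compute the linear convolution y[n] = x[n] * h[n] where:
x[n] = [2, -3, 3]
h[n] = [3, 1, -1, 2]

y[n] = sum_k x[k]*h[n-k]. Output length = len(x) + len(h) - 1 = 3 + 4 - 1 = 6.
y[0] = 2*3 = 6
y[1] = -3*3 + 2*1 = -7
y[2] = 3*3 + -3*1 + 2*-1 = 4
y[3] = 3*1 + -3*-1 + 2*2 = 10
y[4] = 3*-1 + -3*2 = -9
y[5] = 3*2 = 6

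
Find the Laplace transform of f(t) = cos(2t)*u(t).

Standard pair: cos(wt)*u(t) <-> s/(s^2+w^2)
With w = 2: L{cos(2t)*u(t)} = s/(s^2+4)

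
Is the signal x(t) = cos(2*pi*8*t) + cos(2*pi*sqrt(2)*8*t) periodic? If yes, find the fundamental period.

f1 = 8 Hz, f2 = 8*sqrt(2) Hz
Ratio f2/f1 = sqrt(2), which is irrational.
Since the frequency ratio is irrational, no common period exists.
The signal is not periodic.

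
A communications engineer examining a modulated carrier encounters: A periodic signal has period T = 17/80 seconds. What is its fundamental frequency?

The fundamental frequency is the reciprocal of the period.
f = 1/T = 1/(17/80) = 80/17 Hz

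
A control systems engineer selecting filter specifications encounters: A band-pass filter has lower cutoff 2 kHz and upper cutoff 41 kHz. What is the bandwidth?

Bandwidth = f_high - f_low
= 41 kHz - 2 kHz = 39 kHz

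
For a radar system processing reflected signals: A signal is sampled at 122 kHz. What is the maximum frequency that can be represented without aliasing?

The maximum frequency that can be represented without aliasing
is the Nyquist frequency: f_max = f_s / 2 = 122 kHz / 2 = 61 kHz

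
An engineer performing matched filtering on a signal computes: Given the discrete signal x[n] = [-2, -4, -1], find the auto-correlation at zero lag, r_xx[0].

The auto-correlation at zero lag r_xx[0] equals the signal energy.
r_xx[0] = sum of x[n]^2 = (-2)^2 + (-4)^2 + (-1)^2
= 4 + 16 + 1 = 21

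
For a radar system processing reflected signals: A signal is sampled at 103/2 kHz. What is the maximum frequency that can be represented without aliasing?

The maximum frequency that can be represented without aliasing
is the Nyquist frequency: f_max = f_s / 2 = 103/2 kHz / 2 = 103/4 kHz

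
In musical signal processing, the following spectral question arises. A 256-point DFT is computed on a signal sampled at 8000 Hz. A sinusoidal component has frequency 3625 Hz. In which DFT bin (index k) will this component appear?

DFT frequency resolution = f_s/N = 8000/256 = 125/4 Hz
Bin index k = f_signal / resolution = 3625 / 125/4 = 116
The signal frequency 3625 Hz falls in DFT bin k = 116.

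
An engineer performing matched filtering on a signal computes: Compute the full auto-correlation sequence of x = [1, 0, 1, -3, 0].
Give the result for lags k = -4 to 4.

r_xx[k] = sum_m x[m]*x[m+k], indexed from 0, for k = -4 to 4:
  r_xx[-4] = x[4]*x[0] = 0
  r_xx[-3] = x[3]*x[0] + x[4]*x[1] = -3
  r_xx[-2] = x[2]*x[0] + x[3]*x[1] + x[4]*x[2] = 1
  r_xx[-1] = x[1]*x[0] + x[2]*x[1] + x[3]*x[2] + x[4]*x[3] = -3
  r_xx[0] = x[0]*x[0] + x[1]*x[1] + x[2]*x[2] + x[3]*x[3] + x[4]*x[4] = 11
  r_xx[1] = x[0]*x[1] + x[1]*x[2] + x[2]*x[3] + x[3]*x[4] = -3
  r_xx[2] = x[0]*x[2] + x[1]*x[3] + x[2]*x[4] = 1
  r_xx[3] = x[0]*x[3] + x[1]*x[4] = -3
  r_xx[4] = x[0]*x[4] = 0
r_xx = [0, -3, 1, -3, 11, -3, 1, -3, 0]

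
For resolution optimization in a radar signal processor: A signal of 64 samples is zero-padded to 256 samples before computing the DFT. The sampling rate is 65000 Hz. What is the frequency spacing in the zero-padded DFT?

Original DFT: N = 64, resolution = f_s/N = 65000/64 = 8125/8 Hz
Zero-padded DFT: N = 256, resolution = f_s/N = 65000/256 = 8125/32 Hz
Zero-padding interpolates the spectrum (finer frequency grid)
but does NOT improve the true spectral resolution (ability to resolve close frequencies).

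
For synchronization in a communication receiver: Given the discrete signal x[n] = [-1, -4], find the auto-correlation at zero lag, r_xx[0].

The auto-correlation at zero lag r_xx[0] equals the signal energy.
r_xx[0] = sum of x[n]^2 = (-1)^2 + (-4)^2
= 1 + 16 = 17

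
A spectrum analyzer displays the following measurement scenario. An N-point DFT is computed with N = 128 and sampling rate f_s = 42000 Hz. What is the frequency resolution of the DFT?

DFT frequency resolution = f_s / N
= 42000 / 128 = 2625/8 Hz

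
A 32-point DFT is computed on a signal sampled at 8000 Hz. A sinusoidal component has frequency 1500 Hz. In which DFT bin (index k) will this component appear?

DFT frequency resolution = f_s/N = 8000/32 = 250 Hz
Bin index k = f_signal / resolution = 1500 / 250 = 6
The signal frequency 1500 Hz falls in DFT bin k = 6.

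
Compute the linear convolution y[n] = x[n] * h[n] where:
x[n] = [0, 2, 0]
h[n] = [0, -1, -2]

y[n] = sum_k x[k]*h[n-k]. Output length = len(x) + len(h) - 1 = 3 + 3 - 1 = 5.
y[0] = 0*0 = 0
y[1] = 2*0 + 0*-1 = 0
y[2] = 0*0 + 2*-1 + 0*-2 = -2
y[3] = 0*-1 + 2*-2 = -4
y[4] = 0*-2 = 0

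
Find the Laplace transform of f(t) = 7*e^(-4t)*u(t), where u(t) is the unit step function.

Standard Laplace transform pair:
e^(-at)*u(t) <-> 1/(s+a)
With a = 4: L{7*e^(-4t)*u(t)} = 7/(s+4), ROC: Re(s) > -4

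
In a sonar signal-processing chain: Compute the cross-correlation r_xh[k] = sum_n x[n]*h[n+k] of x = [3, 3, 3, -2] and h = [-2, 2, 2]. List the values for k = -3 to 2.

Both sequences indexed from 0 and zero outside their support.
Lags with overlap: k = -3 to 2.
  r_xh[-3] = x[3]*h[0] = 4
  r_xh[-2] = x[2]*h[0] + x[3]*h[1] = -10
  r_xh[-1] = x[1]*h[0] + x[2]*h[1] + x[3]*h[2] = -4
  r_xh[0] = x[0]*h[0] + x[1]*h[1] + x[2]*h[2] = 6
  r_xh[1] = x[0]*h[1] + x[1]*h[2] = 12
  r_xh[2] = x[0]*h[2] = 6
r_xh = [4, -10, -4, 6, 12, 6] (for k = -3, ..., 2)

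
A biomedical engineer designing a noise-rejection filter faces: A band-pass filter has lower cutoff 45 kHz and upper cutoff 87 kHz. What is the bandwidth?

Bandwidth = f_high - f_low
= 87 kHz - 45 kHz = 42 kHz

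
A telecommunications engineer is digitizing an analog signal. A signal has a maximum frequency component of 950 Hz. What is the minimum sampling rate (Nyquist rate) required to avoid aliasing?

By the Nyquist-Shannon sampling theorem,
the minimum sampling rate (Nyquist rate) must be at least 2 * f_max.
Nyquist rate = 2 * 950 Hz = 1900 Hz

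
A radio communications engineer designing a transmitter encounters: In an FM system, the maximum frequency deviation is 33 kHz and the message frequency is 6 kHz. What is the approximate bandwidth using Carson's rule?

Carson's rule: BW = 2*(delta_f + f_m)
= 2*(33 + 6) kHz = 78 kHz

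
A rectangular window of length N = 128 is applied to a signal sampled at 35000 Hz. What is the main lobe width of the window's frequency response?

For a rectangular window of length N,
the main lobe width in frequency is 2*f_s/N.
= 2*35000/128 = 4375/8 Hz
This determines the minimum frequency separation for resolving two sinusoids.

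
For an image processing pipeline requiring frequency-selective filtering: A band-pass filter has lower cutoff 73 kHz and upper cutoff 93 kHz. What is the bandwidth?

Bandwidth = f_high - f_low
= 93 kHz - 73 kHz = 20 kHz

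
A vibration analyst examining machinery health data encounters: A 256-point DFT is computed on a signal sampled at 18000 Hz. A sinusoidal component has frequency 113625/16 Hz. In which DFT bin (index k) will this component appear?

DFT frequency resolution = f_s/N = 18000/256 = 1125/16 Hz
Bin index k = f_signal / resolution = 113625/16 / 1125/16 = 101
The signal frequency 113625/16 Hz falls in DFT bin k = 101.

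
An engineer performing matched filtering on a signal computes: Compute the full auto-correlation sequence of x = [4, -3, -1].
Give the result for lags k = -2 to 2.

r_xx[k] = sum_m x[m]*x[m+k], indexed from 0, for k = -2 to 2:
  r_xx[-2] = x[2]*x[0] = -4
  r_xx[-1] = x[1]*x[0] + x[2]*x[1] = -9
  r_xx[0] = x[0]*x[0] + x[1]*x[1] + x[2]*x[2] = 26
  r_xx[1] = x[0]*x[1] + x[1]*x[2] = -9
  r_xx[2] = x[0]*x[2] = -4
r_xx = [-4, -9, 26, -9, -4]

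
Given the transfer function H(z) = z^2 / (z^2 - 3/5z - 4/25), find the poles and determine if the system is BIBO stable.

Poles are roots of the denominator: z^2 - 3/5z - 4/25 = 0.
Quadratic formula: z = [-(-3/5) +/- sqrt((-3/5)^2 - 4*(-4/25))] / 2
Discriminant = 9/25 + 16/25 = 1; sqrt = 1.
z = (3/5 +/- 1) / 2 => z = 4/5 or z = -1/5.
|p1| = 1/5, |p2| = 4/5.
For BIBO stability, all poles must lie inside the unit circle (|p| < 1).
System is STABLE since both |p| < 1.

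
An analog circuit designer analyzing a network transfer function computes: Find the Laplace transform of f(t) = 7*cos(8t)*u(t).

Standard pair: cos(wt)*u(t) <-> s/(s^2+w^2)
With w = 8: L{7*cos(8t)*u(t)} = 7s/(s^2+64)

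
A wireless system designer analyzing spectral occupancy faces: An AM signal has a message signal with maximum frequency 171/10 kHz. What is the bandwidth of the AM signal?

In AM (double-sideband), the bandwidth is twice the message frequency.
BW = 2 * f_m = 2 * 171/10 kHz = 171/5 kHz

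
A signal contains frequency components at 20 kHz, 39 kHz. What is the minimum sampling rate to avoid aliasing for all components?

The highest frequency component is f_max = 39 kHz.
Nyquist rate = 2 * f_max = 2 * 39 kHz = 78 kHz.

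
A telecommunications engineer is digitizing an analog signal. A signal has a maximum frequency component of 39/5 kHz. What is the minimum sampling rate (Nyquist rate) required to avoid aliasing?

By the Nyquist-Shannon sampling theorem,
the minimum sampling rate (Nyquist rate) must be at least 2 * f_max.
Nyquist rate = 2 * 39/5 kHz = 78/5 kHz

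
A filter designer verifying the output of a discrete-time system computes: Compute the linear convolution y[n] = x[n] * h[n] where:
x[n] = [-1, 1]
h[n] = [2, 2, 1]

y[n] = sum_k x[k]*h[n-k]. Output length = len(x) + len(h) - 1 = 2 + 3 - 1 = 4.
y[0] = -1*2 = -2
y[1] = 1*2 + -1*2 = 0
y[2] = 1*2 + -1*1 = 1
y[3] = 1*1 = 1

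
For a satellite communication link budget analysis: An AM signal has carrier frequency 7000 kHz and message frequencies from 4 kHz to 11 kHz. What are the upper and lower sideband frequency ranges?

Upper sideband (USB) = fc + [fm_low, fm_high] = 7000 + [4, 11] = [7004, 7011] kHz
Lower sideband (LSB) = fc - [fm_high, fm_low] = 7000 - [11, 4] = [6989, 6996] kHz
Total occupied spectrum: 6989 kHz to 7011 kHz (plus carrier at 7000 kHz)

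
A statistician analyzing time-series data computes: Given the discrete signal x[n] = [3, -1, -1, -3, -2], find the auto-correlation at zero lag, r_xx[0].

The auto-correlation at zero lag r_xx[0] equals the signal energy.
r_xx[0] = sum of x[n]^2 = 3^2 + (-1)^2 + (-1)^2 + (-3)^2 + (-2)^2
= 9 + 1 + 1 + 9 + 4 = 24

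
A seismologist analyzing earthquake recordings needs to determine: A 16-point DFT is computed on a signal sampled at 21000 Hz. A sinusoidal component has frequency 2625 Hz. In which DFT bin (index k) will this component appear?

DFT frequency resolution = f_s/N = 21000/16 = 2625/2 Hz
Bin index k = f_signal / resolution = 2625 / 2625/2 = 2
The signal frequency 2625 Hz falls in DFT bin k = 2.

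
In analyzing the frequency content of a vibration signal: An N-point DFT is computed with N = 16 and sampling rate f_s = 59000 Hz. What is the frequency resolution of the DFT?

DFT frequency resolution = f_s / N
= 59000 / 16 = 7375/2 Hz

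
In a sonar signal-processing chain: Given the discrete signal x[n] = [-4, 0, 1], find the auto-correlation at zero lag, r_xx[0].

The auto-correlation at zero lag r_xx[0] equals the signal energy.
r_xx[0] = sum of x[n]^2 = (-4)^2 + 0^2 + 1^2
= 16 + 0 + 1 = 17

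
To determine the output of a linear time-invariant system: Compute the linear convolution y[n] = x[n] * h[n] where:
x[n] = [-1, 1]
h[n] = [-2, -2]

y[n] = sum_k x[k]*h[n-k]. Output length = len(x) + len(h) - 1 = 2 + 2 - 1 = 3.
y[0] = -1*-2 = 2
y[1] = 1*-2 + -1*-2 = 0
y[2] = 1*-2 = -2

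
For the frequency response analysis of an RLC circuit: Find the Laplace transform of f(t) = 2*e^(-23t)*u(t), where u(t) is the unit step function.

Standard Laplace transform pair:
e^(-at)*u(t) <-> 1/(s+a)
With a = 23: L{2*e^(-23t)*u(t)} = 2/(s+23), ROC: Re(s) > -23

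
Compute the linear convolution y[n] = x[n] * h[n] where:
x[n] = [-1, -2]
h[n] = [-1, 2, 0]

y[n] = sum_k x[k]*h[n-k]. Output length = len(x) + len(h) - 1 = 2 + 3 - 1 = 4.
y[0] = -1*-1 = 1
y[1] = -2*-1 + -1*2 = 0
y[2] = -2*2 + -1*0 = -4
y[3] = -2*0 = 0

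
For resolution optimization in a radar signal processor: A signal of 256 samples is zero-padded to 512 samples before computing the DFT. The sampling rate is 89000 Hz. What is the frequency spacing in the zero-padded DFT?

Original DFT: N = 256, resolution = f_s/N = 89000/256 = 11125/32 Hz
Zero-padded DFT: N = 512, resolution = f_s/N = 89000/512 = 11125/64 Hz
Zero-padding interpolates the spectrum (finer frequency grid)
but does NOT improve the true spectral resolution (ability to resolve close frequencies).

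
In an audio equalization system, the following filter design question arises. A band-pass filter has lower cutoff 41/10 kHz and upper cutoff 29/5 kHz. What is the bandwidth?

Bandwidth = f_high - f_low
= 29/5 kHz - 41/10 kHz = 17/10 kHz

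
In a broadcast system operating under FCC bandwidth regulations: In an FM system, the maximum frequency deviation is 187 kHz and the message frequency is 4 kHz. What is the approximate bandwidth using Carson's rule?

Carson's rule: BW = 2*(delta_f + f_m)
= 2*(187 + 4) kHz = 382 kHz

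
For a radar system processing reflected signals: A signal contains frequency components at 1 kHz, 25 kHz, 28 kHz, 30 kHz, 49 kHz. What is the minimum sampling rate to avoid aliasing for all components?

The highest frequency component is f_max = 49 kHz.
Nyquist rate = 2 * f_max = 2 * 49 kHz = 98 kHz.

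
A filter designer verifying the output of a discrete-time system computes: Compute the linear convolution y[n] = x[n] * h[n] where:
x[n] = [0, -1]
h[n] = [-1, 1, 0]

y[n] = sum_k x[k]*h[n-k]. Output length = len(x) + len(h) - 1 = 2 + 3 - 1 = 4.
y[0] = 0*-1 = 0
y[1] = -1*-1 + 0*1 = 1
y[2] = -1*1 + 0*0 = -1
y[3] = -1*0 = 0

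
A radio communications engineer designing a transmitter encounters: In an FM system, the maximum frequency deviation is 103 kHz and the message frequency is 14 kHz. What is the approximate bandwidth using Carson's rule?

Carson's rule: BW = 2*(delta_f + f_m)
= 2*(103 + 14) kHz = 234 kHz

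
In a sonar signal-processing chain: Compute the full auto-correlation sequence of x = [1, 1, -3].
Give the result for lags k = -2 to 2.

r_xx[k] = sum_m x[m]*x[m+k], indexed from 0, for k = -2 to 2:
  r_xx[-2] = x[2]*x[0] = -3
  r_xx[-1] = x[1]*x[0] + x[2]*x[1] = -2
  r_xx[0] = x[0]*x[0] + x[1]*x[1] + x[2]*x[2] = 11
  r_xx[1] = x[0]*x[1] + x[1]*x[2] = -2
  r_xx[2] = x[0]*x[2] = -3
r_xx = [-3, -2, 11, -2, -3]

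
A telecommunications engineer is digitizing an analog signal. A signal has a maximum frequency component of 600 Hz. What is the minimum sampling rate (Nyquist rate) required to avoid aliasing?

By the Nyquist-Shannon sampling theorem,
the minimum sampling rate (Nyquist rate) must be at least 2 * f_max.
Nyquist rate = 2 * 600 Hz = 1200 Hz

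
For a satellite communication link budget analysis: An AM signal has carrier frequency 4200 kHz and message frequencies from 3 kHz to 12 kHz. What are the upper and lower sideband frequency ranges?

Upper sideband (USB) = fc + [fm_low, fm_high] = 4200 + [3, 12] = [4203, 4212] kHz
Lower sideband (LSB) = fc - [fm_high, fm_low] = 4200 - [12, 3] = [4188, 4197] kHz
Total occupied spectrum: 4188 kHz to 4212 kHz (plus carrier at 4200 kHz)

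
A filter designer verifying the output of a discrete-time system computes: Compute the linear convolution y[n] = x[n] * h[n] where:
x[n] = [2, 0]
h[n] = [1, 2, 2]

y[n] = sum_k x[k]*h[n-k]. Output length = len(x) + len(h) - 1 = 2 + 3 - 1 = 4.
y[0] = 2*1 = 2
y[1] = 0*1 + 2*2 = 4
y[2] = 0*2 + 2*2 = 4
y[3] = 0*2 = 0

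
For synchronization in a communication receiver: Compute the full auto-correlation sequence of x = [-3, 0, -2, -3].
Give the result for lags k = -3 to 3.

r_xx[k] = sum_m x[m]*x[m+k], indexed from 0, for k = -3 to 3:
  r_xx[-3] = x[3]*x[0] = 9
  r_xx[-2] = x[2]*x[0] + x[3]*x[1] = 6
  r_xx[-1] = x[1]*x[0] + x[2]*x[1] + x[3]*x[2] = 6
  r_xx[0] = x[0]*x[0] + x[1]*x[1] + x[2]*x[2] + x[3]*x[3] = 22
  r_xx[1] = x[0]*x[1] + x[1]*x[2] + x[2]*x[3] = 6
  r_xx[2] = x[0]*x[2] + x[1]*x[3] = 6
  r_xx[3] = x[0]*x[3] = 9
r_xx = [9, 6, 6, 22, 6, 6, 9]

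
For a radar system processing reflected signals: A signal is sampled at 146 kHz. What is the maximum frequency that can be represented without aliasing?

The maximum frequency that can be represented without aliasing
is the Nyquist frequency: f_max = f_s / 2 = 146 kHz / 2 = 73 kHz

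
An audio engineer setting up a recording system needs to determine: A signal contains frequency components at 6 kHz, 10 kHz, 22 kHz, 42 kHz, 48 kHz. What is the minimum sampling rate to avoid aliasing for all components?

The highest frequency component is f_max = 48 kHz.
Nyquist rate = 2 * f_max = 2 * 48 kHz = 96 kHz.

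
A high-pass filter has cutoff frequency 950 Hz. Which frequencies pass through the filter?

A high-pass filter passes all frequencies above the cutoff frequency 950 Hz and attenuates lower frequencies.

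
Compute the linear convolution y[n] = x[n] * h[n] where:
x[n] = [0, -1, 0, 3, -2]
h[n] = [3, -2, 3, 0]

y[n] = sum_k x[k]*h[n-k]. Output length = len(x) + len(h) - 1 = 5 + 4 - 1 = 8.
y[0] = 0*3 = 0
y[1] = -1*3 + 0*-2 = -3
y[2] = 0*3 + -1*-2 + 0*3 = 2
y[3] = 3*3 + 0*-2 + -1*3 + 0*0 = 6
y[4] = -2*3 + 3*-2 + 0*3 + -1*0 = -12
y[5] = -2*-2 + 3*3 + 0*0 = 13
y[6] = -2*3 + 3*0 = -6
y[7] = -2*0 = 0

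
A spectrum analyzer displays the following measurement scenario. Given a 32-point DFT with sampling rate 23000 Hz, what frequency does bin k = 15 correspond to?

The frequency of DFT bin k is: f_k = k * f_s / N
f_15 = 15 * 23000 / 32 = 43125/4 Hz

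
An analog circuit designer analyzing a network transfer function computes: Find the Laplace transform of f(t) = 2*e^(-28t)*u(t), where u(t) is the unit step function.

Standard Laplace transform pair:
e^(-at)*u(t) <-> 1/(s+a)
With a = 28: L{2*e^(-28t)*u(t)} = 2/(s+28), ROC: Re(s) > -28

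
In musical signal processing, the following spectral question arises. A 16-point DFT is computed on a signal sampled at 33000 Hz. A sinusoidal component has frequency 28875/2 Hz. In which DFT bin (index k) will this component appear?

DFT frequency resolution = f_s/N = 33000/16 = 4125/2 Hz
Bin index k = f_signal / resolution = 28875/2 / 4125/2 = 7
The signal frequency 28875/2 Hz falls in DFT bin k = 7.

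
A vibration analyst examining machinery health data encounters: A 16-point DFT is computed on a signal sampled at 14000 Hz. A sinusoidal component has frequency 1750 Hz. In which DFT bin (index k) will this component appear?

DFT frequency resolution = f_s/N = 14000/16 = 875 Hz
Bin index k = f_signal / resolution = 1750 / 875 = 2
The signal frequency 1750 Hz falls in DFT bin k = 2.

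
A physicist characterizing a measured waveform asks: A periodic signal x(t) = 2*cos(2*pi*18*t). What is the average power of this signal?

Average power of A*cos(wt) is A^2/2.
P = 2^2 / 2 = 4/2 = 2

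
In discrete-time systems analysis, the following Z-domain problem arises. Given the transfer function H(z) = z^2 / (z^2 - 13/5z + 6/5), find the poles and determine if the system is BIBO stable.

Poles are roots of the denominator: z^2 - 13/5z + 6/5 = 0.
Quadratic formula: z = [-(-13/5) +/- sqrt((-13/5)^2 - 4*(6/5))] / 2
Discriminant = 169/25 - 24/5 = 49/25; sqrt = 7/5.
z = (13/5 +/- 7/5) / 2 => z = 2 or z = 3/5.
|p1| = 2, |p2| = 3/5.
For BIBO stability, all poles must lie inside the unit circle (|p| < 1).
System is UNSTABLE since at least one |p| >= 1.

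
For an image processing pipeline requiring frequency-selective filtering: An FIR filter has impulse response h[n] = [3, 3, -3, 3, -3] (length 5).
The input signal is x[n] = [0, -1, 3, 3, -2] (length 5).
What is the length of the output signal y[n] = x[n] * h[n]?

For linear convolution, the output length is:
len(y) = len(x) + len(h) - 1 = 5 + 5 - 1 = 9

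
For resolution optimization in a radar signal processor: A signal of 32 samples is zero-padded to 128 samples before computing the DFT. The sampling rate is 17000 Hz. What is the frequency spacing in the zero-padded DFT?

Original DFT: N = 32, resolution = f_s/N = 17000/32 = 2125/4 Hz
Zero-padded DFT: N = 128, resolution = f_s/N = 17000/128 = 2125/16 Hz
Zero-padding interpolates the spectrum (finer frequency grid)
but does NOT improve the true spectral resolution (ability to resolve close frequencies).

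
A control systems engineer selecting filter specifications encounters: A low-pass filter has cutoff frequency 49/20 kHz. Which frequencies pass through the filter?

A low-pass filter passes all frequencies below the cutoff frequency 49/20 kHz and attenuates higher frequencies.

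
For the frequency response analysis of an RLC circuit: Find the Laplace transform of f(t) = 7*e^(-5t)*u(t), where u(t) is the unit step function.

Standard Laplace transform pair:
e^(-at)*u(t) <-> 1/(s+a)
With a = 5: L{7*e^(-5t)*u(t)} = 7/(s+5), ROC: Re(s) > -5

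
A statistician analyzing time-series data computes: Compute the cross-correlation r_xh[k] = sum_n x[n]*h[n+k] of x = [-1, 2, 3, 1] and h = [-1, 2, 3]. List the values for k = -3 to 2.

Both sequences indexed from 0 and zero outside their support.
Lags with overlap: k = -3 to 2.
  r_xh[-3] = x[3]*h[0] = -1
  r_xh[-2] = x[2]*h[0] + x[3]*h[1] = -1
  r_xh[-1] = x[1]*h[0] + x[2]*h[1] + x[3]*h[2] = 7
  r_xh[0] = x[0]*h[0] + x[1]*h[1] + x[2]*h[2] = 14
  r_xh[1] = x[0]*h[1] + x[1]*h[2] = 4
  r_xh[2] = x[0]*h[2] = -3
r_xh = [-1, -1, 7, 14, 4, -3] (for k = -3, ..., 2)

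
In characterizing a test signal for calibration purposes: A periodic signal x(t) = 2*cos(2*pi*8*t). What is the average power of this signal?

Average power of A*cos(wt) is A^2/2.
P = 2^2 / 2 = 4/2 = 2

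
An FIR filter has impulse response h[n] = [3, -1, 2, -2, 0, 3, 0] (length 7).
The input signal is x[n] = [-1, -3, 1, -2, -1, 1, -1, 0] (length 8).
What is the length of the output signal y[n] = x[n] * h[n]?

For linear convolution, the output length is:
len(y) = len(x) + len(h) - 1 = 8 + 7 - 1 = 14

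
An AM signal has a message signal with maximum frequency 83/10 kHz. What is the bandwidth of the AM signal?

In AM (double-sideband), the bandwidth is twice the message frequency.
BW = 2 * f_m = 2 * 83/10 kHz = 83/5 kHz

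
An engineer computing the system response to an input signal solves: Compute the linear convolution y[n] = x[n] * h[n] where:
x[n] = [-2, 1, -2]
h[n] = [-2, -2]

y[n] = sum_k x[k]*h[n-k]. Output length = len(x) + len(h) - 1 = 3 + 2 - 1 = 4.
y[0] = -2*-2 = 4
y[1] = 1*-2 + -2*-2 = 2
y[2] = -2*-2 + 1*-2 = 2
y[3] = -2*-2 = 4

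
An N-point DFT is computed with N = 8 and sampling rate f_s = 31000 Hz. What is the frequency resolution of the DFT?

DFT frequency resolution = f_s / N
= 31000 / 8 = 3875 Hz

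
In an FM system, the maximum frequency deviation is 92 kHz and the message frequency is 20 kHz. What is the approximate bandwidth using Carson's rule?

Carson's rule: BW = 2*(delta_f + f_m)
= 2*(92 + 20) kHz = 224 kHz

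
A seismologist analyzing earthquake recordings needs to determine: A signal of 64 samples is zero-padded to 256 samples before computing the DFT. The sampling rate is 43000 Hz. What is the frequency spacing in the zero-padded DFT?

Original DFT: N = 64, resolution = f_s/N = 43000/64 = 5375/8 Hz
Zero-padded DFT: N = 256, resolution = f_s/N = 43000/256 = 5375/32 Hz
Zero-padding interpolates the spectrum (finer frequency grid)
but does NOT improve the true spectral resolution (ability to resolve close frequencies).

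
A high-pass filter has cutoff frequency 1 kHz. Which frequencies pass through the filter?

A high-pass filter passes all frequencies above the cutoff frequency 1 kHz and attenuates lower frequencies.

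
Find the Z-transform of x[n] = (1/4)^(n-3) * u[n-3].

Time-shifting property: if X(z) = Z{x[n]}, then Z{x[n-d]} = z^(-d) * X(z)
X(z) = z/(z - 1/4) for x[n] = (1/4)^n * u[n]
Z{x[n-3]} = z^(-3) * z/(z - 1/4) = z^(-2)/(z - 1/4)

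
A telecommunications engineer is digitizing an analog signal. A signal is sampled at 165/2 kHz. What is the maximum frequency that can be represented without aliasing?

The maximum frequency that can be represented without aliasing
is the Nyquist frequency: f_max = f_s / 2 = 165/2 kHz / 2 = 165/4 kHz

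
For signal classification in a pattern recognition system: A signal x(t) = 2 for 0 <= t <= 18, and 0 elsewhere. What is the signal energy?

Energy = integral of |x(t)|^2 dt over the signal duration
= 2^2 * 18 = 4 * 18 = 72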